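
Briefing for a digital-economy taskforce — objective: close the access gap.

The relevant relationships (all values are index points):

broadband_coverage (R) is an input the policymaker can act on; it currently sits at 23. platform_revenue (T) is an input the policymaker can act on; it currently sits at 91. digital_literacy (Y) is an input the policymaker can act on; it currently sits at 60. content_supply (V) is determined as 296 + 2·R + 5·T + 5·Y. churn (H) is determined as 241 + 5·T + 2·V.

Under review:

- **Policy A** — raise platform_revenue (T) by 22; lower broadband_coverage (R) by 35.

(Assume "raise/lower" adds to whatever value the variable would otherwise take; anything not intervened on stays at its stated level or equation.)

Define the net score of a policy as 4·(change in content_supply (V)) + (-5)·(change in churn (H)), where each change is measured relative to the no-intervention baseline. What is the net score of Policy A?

-790

Baseline:
  R = 23
  T = 91
  Y = 60
  V = 296 + 2·23 + 5·91 + 5·60 = 1097
  H = 241 + 5·91 + 2·1097 = 2890
Policy A (T + 22, R − 35):
  R = 23 − 35 = -12
  T = 91 + 22 = 113
  Y = 60
  V = 296 + 2·(-12) + 5·113 + 5·60 = 1137
  H = 241 + 5·113 + 2·1137 = 3080
ΔV = 1137 − 1097 = 40; ΔH = 3080 − 2890 = 190
Score = 4·40 + (-5)·190 = -790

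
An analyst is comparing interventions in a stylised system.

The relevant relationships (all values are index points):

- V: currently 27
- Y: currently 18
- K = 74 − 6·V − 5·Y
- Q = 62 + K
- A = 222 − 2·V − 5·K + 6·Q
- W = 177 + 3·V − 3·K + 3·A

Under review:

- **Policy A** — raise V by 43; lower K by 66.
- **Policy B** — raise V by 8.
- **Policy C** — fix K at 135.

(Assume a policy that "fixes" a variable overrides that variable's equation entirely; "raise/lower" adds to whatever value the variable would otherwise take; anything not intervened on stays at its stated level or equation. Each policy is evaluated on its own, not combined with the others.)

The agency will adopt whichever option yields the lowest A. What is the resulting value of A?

-48

Policy A (V + 43, K − 66):
  V = 27 + 43 = 70
  Y = 18
  K = 74 − 6·70 − 5·18 (−66 from intervention) = -502
  Q = 62 + (-502) = -440
  A = 222 − 2·70 − 5·(-502) + 6·(-440) = -48
Policy B (V + 8):
  V = 27 + 8 = 35
  Y = 18
  K = 74 − 6·35 − 5·18 = -226
  Q = 62 + (-226) = -164
  A = 222 − 2·35 − 5·(-226) + 6·(-164) = 298
Policy C (K := 135):
  V = 27
  Y = 18
  K = 135
  Q = 62 + 135 = 197
  A = 222 − 2·27 − 5·135 + 6·197 = 675
Comparing — Policy A: A=-48, Policy B: A=298, Policy C: A=675. Lowest is -48 (Policy A).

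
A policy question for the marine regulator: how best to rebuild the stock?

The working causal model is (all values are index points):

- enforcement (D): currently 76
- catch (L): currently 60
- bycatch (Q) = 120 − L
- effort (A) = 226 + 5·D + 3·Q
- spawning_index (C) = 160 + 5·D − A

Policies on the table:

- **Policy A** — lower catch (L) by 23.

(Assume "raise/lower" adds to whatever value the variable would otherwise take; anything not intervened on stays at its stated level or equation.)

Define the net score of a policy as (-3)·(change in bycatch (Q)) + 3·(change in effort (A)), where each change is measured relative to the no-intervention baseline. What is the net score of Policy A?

Baseline:
  D = 76
  L = 60
  Q = 120 − 60 = 60
  A = 226 + 5·76 + 3·60 = 786
Policy A (L − 23):
  D = 76
  L = 60 − 23 = 37
  Q = 120 − 37 = 83
  A = 226 + 5·76 + 3·83 = 855
ΔQ = 83 − 60 = 23; ΔA = 855 − 786 = 69
Score = (-3)·23 + 3·69 = 138

138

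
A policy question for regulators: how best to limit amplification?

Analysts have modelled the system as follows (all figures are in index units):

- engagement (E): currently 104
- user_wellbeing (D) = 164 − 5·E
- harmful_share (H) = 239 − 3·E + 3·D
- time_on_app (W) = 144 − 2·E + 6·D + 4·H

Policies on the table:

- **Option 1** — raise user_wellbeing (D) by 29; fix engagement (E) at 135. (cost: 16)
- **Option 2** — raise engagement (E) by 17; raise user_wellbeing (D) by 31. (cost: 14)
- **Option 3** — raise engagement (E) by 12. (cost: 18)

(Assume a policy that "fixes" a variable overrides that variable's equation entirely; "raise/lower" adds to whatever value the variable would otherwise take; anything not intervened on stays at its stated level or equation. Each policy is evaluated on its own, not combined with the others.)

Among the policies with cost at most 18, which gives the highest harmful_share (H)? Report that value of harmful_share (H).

-1354

Option 1 (D + 29, E := 135):
  E = 135
  D = 164 − 5·135 (+29 from intervention) = -482
  H = 239 − 3·135 + 3·(-482) = -1612
Option 2 (E + 17, D + 31):
  E = 104 + 17 = 121
  D = 164 − 5·121 (+31 from intervention) = -410
  H = 239 − 3·121 + 3·(-410) = -1354
Option 3 (E + 12):
  E = 104 + 12 = 116
  D = 164 − 5·116 = -416
  H = 239 − 3·116 + 3·(-416) = -1357
Comparing — Option 1: H=-1612, Option 2: H=-1354, Option 3: H=-1357. Highest is -1354 (Option 2).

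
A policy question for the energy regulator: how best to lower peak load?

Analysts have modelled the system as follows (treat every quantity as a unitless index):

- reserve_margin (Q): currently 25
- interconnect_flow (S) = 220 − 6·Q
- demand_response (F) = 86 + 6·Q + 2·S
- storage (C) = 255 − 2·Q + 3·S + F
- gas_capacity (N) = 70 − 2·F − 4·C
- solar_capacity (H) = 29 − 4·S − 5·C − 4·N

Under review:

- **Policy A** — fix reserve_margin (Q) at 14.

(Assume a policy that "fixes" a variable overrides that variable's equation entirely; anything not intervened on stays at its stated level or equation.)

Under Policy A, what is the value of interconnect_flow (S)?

Policy A (Q := 14):
  Q = 14
  S = 220 − 6·14 = 136

136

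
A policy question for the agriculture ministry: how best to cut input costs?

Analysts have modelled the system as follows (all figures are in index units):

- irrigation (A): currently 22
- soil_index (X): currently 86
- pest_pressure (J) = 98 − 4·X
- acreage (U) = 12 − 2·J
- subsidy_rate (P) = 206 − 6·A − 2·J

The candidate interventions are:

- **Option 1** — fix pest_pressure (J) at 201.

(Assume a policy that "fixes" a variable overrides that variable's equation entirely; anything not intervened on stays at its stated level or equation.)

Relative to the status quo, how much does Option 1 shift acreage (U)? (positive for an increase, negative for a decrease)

Baseline:
  X = 86
  J = 98 − 4·86 = -246
  U = 12 − 2·(-246) = 504
Option 1 (J := 201):
  X = 86
  J = 201
  U = 12 − 2·201 = -390
Change in U: -390 − 504 = -894

-894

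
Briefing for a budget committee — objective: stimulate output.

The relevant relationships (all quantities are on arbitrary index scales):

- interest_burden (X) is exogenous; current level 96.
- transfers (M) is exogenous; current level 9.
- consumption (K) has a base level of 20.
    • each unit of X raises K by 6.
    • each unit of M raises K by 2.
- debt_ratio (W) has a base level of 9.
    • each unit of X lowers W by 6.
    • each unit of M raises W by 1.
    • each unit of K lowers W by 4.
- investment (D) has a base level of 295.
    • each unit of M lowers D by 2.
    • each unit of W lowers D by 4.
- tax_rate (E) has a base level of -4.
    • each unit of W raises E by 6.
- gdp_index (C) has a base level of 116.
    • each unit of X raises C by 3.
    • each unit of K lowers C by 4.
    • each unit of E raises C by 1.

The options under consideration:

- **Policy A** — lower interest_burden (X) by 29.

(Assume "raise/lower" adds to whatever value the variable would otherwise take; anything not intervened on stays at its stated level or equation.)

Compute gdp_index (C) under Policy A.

Policy A (X − 29):
  X = 96 − 29 = 67
  M = 9
  K = 20 + 6·67 + 2·9 = 440
  W = 9 − 6·67 + 9 − 4·440 = -2144
  E = -4 + 6·(-2144) = -12868
  C = 116 + 3·67 − 4·440 + (-12868) = -14311

-14311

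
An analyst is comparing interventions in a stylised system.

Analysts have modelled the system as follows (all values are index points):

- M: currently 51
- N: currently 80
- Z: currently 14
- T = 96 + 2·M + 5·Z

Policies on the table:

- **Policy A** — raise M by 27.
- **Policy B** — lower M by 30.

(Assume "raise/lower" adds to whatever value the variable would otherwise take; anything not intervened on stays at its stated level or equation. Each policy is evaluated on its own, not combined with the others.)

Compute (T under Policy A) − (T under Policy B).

Policy A (M + 27):
  M = 51 + 27 = 78
  Z = 14
  T = 96 + 2·78 + 5·14 = 322
Policy B (M − 30):
  M = 51 − 30 = 21
  Z = 14
  T = 96 + 2·21 + 5·14 = 208
T: 322 − 208 = 114

114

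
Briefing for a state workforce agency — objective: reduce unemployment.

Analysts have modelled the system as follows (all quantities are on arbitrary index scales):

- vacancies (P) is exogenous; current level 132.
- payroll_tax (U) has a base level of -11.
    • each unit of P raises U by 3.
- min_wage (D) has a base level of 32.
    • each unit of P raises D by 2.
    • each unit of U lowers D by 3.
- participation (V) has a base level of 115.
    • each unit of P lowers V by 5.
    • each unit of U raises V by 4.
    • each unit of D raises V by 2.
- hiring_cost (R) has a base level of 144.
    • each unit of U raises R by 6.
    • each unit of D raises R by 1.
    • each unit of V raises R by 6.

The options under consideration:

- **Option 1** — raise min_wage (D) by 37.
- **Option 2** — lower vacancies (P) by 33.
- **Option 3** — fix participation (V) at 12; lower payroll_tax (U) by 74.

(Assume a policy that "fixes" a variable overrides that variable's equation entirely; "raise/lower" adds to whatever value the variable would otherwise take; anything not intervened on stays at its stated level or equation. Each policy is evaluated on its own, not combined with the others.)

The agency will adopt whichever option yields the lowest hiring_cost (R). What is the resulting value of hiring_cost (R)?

Option 1 (D + 37):
  P = 132
  U = -11 + 3·132 = 385
  D = 32 + 2·132 − 3·385 (+37 from intervention) = -822
  V = 115 − 5·132 + 4·385 + 2·(-822) = -649
  R = 144 + 6·385 + (-822) + 6·(-649) = -2262
Option 2 (P − 33):
  P = 132 − 33 = 99
  U = -11 + 3·99 = 286
  D = 32 + 2·99 − 3·286 = -628
  V = 115 − 5·99 + 4·286 + 2·(-628) = -492
  R = 144 + 6·286 + (-628) + 6·(-492) = -1720
Option 3 (V := 12, U − 74):
  P = 132
  U = -11 + 3·132 (−74 from intervention) = 311
  D = 32 + 2·132 − 3·311 = -637
  V = 12
  R = 144 + 6·311 + (-637) + 6·12 = 1445
Comparing — Option 1: R=-2262, Option 2: R=-1720, Option 3: R=1445. Lowest is -2262 (Option 1).

-2262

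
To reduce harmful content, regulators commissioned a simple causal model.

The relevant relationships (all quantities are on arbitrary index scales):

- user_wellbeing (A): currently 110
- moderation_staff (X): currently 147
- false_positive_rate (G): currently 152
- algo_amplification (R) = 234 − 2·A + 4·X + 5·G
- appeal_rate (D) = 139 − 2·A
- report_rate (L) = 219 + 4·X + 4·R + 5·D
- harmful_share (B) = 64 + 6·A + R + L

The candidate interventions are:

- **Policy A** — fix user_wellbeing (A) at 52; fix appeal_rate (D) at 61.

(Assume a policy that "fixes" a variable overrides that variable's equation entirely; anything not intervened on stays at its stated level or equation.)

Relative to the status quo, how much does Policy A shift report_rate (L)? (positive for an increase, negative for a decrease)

Baseline:
  A = 110
  X = 147
  G = 152
  R = 234 − 2·110 + 4·147 + 5·152 = 1362
  D = 139 − 2·110 = -81
  L = 219 + 4·147 + 4·1362 + 5·(-81) = 5850
Policy A (A := 52, D := 61):
  A = 52
  X = 147
  G = 152
  R = 234 − 2·52 + 4·147 + 5·152 = 1478
  D = 61
  L = 219 + 4·147 + 4·1478 + 5·61 = 7024
Change in L: 7024 − 5850 = 1174

1174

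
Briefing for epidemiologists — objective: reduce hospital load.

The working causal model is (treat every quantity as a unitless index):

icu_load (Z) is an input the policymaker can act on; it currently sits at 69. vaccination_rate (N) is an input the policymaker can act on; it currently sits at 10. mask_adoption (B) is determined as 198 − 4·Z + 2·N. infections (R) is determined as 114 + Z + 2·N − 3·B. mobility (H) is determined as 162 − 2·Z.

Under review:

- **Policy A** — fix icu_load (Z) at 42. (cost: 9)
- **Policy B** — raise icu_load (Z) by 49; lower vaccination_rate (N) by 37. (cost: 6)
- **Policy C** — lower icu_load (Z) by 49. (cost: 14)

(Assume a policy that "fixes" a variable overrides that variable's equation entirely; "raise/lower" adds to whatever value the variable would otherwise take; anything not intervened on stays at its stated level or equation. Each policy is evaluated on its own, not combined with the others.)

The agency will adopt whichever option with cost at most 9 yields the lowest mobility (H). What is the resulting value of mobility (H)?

Policy A (Z := 42):
  Z = 42
  H = 162 − 2·42 = 78
Policy B (Z + 49, N − 37):
  Z = 69 + 49 = 118
  H = 162 − 2·118 = -74
Comparing — Policy A: H=78, Policy B: H=-74. Lowest is -74 (Policy B).

-74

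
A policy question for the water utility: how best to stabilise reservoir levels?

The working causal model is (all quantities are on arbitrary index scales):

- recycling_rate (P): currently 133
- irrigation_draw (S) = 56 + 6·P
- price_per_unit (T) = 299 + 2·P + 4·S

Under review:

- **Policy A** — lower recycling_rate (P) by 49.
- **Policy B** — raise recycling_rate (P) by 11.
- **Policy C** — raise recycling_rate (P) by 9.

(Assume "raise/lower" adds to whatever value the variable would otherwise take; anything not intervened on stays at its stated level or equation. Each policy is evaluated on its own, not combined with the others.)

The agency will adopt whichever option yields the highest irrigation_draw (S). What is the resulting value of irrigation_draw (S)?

920

Policy A (P − 49):
  P = 133 − 49 = 84
  S = 56 + 6·84 = 560
Policy B (P + 11):
  P = 133 + 11 = 144
  S = 56 + 6·144 = 920
Policy C (P + 9):
  P = 133 + 9 = 142
  S = 56 + 6·142 = 908
Comparing — Policy A: S=560, Policy B: S=920, Policy C: S=908. Highest is 920 (Policy B).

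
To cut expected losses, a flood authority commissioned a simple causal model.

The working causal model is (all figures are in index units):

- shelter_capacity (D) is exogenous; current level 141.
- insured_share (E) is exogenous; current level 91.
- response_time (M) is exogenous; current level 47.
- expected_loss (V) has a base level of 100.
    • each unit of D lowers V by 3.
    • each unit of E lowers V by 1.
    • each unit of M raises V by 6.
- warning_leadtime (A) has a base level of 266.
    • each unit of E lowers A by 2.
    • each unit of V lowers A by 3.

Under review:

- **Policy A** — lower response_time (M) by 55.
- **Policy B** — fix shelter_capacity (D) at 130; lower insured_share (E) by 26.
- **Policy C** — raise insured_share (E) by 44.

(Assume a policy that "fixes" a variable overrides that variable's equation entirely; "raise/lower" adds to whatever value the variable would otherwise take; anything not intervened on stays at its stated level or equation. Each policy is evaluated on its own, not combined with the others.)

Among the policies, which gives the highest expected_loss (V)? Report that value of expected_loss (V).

-73

Policy A (M − 55):
  D = 141
  E = 91
  M = 47 − 55 = -8
  V = 100 − 3·141 − 91 + 6·(-8) = -462
Policy B (D := 130, E − 26):
  D = 130
  E = 91 − 26 = 65
  M = 47
  V = 100 − 3·130 − 65 + 6·47 = -73
Policy C (E + 44):
  D = 141
  E = 91 + 44 = 135
  M = 47
  V = 100 − 3·141 − 135 + 6·47 = -176
Comparing — Policy A: V=-462, Policy B: V=-73, Policy C: V=-176. Highest is -73 (Policy B).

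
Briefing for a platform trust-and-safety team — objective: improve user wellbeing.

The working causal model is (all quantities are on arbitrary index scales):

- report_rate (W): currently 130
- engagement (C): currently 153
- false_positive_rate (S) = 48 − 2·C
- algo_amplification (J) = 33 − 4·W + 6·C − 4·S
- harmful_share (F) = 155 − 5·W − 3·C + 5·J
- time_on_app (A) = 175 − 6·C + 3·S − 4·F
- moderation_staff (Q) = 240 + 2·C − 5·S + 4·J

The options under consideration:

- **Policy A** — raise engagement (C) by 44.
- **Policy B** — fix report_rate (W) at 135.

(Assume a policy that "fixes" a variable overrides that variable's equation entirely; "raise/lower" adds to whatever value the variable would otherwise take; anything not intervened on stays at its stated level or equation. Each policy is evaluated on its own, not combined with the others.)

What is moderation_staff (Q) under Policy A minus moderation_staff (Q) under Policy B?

3072

Policy A (C + 44):
  W = 130
  C = 153 + 44 = 197
  S = 48 − 2·197 = -346
  J = 33 − 4·130 + 6·197 − 4·(-346) = 2079
  Q = 240 + 2·197 − 5·(-346) + 4·2079 = 10680
Policy B (W := 135):
  W = 135
  C = 153
  S = 48 − 2·153 = -258
  J = 33 − 4·135 + 6·153 − 4·(-258) = 1443
  Q = 240 + 2·153 − 5·(-258) + 4·1443 = 7608
Q: 10680 − 7608 = 3072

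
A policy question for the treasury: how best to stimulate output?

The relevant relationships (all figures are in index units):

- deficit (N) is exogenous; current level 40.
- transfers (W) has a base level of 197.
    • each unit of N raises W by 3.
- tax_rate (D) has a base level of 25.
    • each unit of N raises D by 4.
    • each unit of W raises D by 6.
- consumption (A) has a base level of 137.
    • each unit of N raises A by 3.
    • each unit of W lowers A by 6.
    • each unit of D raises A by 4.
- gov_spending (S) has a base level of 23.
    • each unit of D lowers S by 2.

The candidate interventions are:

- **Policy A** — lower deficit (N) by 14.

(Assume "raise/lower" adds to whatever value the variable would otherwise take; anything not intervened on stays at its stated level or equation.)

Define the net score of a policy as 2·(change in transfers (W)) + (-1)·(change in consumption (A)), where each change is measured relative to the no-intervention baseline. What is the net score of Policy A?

Baseline:
  N = 40
  W = 197 + 3·40 = 317
  D = 25 + 4·40 + 6·317 = 2087
  A = 137 + 3·40 − 6·317 + 4·2087 = 6703
Policy A (N − 14):
  N = 40 − 14 = 26
  W = 197 + 3·26 = 275
  D = 25 + 4·26 + 6·275 = 1779
  A = 137 + 3·26 − 6·275 + 4·1779 = 5681
ΔW = 275 − 317 = -42; ΔA = 5681 − 6703 = -1022
Score = 2·(-42) + (-1)·(-1022) = 938

938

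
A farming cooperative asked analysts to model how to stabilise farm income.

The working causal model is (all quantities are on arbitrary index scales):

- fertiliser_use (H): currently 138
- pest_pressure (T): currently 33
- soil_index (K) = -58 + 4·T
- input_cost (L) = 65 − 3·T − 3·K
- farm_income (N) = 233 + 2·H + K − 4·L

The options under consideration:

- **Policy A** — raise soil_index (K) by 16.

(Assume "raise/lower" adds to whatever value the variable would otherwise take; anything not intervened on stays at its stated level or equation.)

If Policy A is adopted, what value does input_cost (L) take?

Policy A (K + 16):
  T = 33
  K = -58 + 4·33 (+16 from intervention) = 90
  L = 65 − 3·33 − 3·90 = -304

-304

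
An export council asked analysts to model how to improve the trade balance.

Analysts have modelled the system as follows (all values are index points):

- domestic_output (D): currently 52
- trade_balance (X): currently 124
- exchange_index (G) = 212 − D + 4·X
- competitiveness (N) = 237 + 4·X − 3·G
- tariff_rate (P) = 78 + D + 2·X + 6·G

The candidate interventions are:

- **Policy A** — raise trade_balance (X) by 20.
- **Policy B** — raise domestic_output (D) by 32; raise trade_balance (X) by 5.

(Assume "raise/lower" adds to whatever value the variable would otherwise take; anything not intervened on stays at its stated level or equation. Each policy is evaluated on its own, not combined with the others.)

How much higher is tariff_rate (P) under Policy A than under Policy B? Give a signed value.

Policy A (X + 20):
  D = 52
  X = 124 + 20 = 144
  G = 212 − 52 + 4·144 = 736
  P = 78 + 52 + 2·144 + 6·736 = 4834
Policy B (D + 32, X + 5):
  D = 52 + 32 = 84
  X = 124 + 5 = 129
  G = 212 − 84 + 4·129 = 644
  P = 78 + 84 + 2·129 + 6·644 = 4284
P: 4834 − 4284 = 550

550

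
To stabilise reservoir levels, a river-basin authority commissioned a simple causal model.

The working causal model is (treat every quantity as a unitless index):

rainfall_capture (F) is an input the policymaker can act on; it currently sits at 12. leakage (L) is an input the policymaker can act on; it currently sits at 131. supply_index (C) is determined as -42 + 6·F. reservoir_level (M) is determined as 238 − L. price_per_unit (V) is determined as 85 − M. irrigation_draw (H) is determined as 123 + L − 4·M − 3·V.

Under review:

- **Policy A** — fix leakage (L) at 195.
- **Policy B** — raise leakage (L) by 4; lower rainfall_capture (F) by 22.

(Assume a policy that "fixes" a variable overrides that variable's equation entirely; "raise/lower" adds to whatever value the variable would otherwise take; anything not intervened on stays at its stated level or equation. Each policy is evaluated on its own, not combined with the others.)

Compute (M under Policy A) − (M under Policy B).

-60

Policy A (L := 195):
  L = 195
  M = 238 − 195 = 43
Policy B (L + 4, F − 22):
  L = 131 + 4 = 135
  M = 238 − 135 = 103
M: 43 − 103 = -60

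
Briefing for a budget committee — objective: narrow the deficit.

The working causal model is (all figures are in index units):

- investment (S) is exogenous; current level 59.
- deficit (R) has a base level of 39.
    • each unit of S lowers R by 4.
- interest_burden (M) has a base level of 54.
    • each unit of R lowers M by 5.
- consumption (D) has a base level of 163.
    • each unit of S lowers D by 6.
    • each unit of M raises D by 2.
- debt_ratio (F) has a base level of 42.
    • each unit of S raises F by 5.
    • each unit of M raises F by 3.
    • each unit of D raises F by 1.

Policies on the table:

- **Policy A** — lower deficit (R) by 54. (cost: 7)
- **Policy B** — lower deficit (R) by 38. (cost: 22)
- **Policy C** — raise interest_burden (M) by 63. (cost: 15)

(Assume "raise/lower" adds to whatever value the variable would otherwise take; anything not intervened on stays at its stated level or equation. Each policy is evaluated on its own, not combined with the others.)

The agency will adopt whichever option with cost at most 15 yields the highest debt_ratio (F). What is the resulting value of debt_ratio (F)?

6691

Policy A (R − 54):
  S = 59
  R = 39 − 4·59 (−54 from intervention) = -251
  M = 54 − 5·(-251) = 1309
  D = 163 − 6·59 + 2·1309 = 2427
  F = 42 + 5·59 + 3·1309 + 2427 = 6691
Policy C (M + 63):
  S = 59
  R = 39 − 4·59 = -197
  M = 54 − 5·(-197) (+63 from intervention) = 1102
  D = 163 − 6·59 + 2·1102 = 2013
  F = 42 + 5·59 + 3·1102 + 2013 = 5656
Comparing — Policy A: F=6691, Policy C: F=5656. Highest is 6691 (Policy A).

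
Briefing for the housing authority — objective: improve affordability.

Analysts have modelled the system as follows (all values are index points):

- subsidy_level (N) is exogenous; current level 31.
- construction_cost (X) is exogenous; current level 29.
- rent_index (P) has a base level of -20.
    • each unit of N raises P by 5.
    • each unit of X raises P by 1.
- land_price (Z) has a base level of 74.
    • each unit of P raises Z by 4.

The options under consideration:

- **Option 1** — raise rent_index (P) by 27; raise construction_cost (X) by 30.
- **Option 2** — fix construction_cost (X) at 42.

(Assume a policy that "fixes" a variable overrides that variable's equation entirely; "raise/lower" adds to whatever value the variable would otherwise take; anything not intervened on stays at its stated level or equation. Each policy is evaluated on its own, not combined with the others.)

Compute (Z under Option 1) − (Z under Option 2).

Option 1 (P + 27, X + 30):
  N = 31
  X = 29 + 30 = 59
  P = -20 + 5·31 + 59 (+27 from intervention) = 221
  Z = 74 + 4·221 = 958
Option 2 (X := 42):
  N = 31
  X = 42
  P = -20 + 5·31 + 42 = 177
  Z = 74 + 4·177 = 782
Z: 958 − 782 = 176

176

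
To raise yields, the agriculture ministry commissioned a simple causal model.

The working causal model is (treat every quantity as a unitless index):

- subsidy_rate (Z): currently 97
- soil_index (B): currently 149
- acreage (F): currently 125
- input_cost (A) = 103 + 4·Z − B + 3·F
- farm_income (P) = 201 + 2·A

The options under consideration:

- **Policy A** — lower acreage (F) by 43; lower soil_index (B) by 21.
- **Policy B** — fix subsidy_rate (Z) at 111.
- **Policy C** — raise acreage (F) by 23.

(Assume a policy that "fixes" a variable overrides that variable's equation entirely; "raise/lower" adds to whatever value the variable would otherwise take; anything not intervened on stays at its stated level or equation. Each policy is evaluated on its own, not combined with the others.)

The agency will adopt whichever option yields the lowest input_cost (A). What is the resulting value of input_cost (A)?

Policy A (F − 43, B − 21):
  Z = 97
  B = 149 − 21 = 128
  F = 125 − 43 = 82
  A = 103 + 4·97 − 128 + 3·82 = 609
Policy B (Z := 111):
  Z = 111
  B = 149
  F = 125
  A = 103 + 4·111 − 149 + 3·125 = 773
Policy C (F + 23):
  Z = 97
  B = 149
  F = 125 + 23 = 148
  A = 103 + 4·97 − 149 + 3·148 = 786
Comparing — Policy A: A=609, Policy B: A=773, Policy C: A=786. Lowest is 609 (Policy A).

609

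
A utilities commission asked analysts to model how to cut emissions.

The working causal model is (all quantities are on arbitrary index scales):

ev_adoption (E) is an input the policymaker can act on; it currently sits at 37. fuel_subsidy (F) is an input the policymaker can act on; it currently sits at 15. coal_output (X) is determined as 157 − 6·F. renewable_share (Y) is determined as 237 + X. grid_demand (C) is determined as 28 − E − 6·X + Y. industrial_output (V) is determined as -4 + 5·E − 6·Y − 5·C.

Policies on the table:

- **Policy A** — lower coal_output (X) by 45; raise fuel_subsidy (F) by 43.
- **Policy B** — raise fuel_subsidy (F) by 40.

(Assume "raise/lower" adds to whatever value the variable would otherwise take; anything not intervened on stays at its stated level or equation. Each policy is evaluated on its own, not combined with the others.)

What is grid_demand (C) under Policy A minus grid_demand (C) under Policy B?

315

Policy A (X − 45, F + 43):
  E = 37
  F = 15 + 43 = 58
  X = 157 − 6·58 (−45 from intervention) = -236
  Y = 237 + (-236) = 1
  C = 28 − 37 − 6·(-236) + 1 = 1408
Policy B (F + 40):
  E = 37
  F = 15 + 40 = 55
  X = 157 − 6·55 = -173
  Y = 237 + (-173) = 64
  C = 28 − 37 − 6·(-173) + 64 = 1093
C: 1408 − 1093 = 315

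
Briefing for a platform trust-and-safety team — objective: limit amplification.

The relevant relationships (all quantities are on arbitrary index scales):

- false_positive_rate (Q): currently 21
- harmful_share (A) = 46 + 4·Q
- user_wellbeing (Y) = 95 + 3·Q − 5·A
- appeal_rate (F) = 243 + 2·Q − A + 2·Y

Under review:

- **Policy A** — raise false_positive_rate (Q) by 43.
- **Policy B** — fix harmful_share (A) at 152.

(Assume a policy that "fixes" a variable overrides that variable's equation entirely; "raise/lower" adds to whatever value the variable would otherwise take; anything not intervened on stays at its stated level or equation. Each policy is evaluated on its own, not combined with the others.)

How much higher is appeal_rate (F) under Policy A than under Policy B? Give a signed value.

Policy A (Q + 43):
  Q = 21 + 43 = 64
  A = 46 + 4·64 = 302
  Y = 95 + 3·64 − 5·302 = -1223
  F = 243 + 2·64 − 302 + 2·(-1223) = -2377
Policy B (A := 152):
  Q = 21
  A = 152
  Y = 95 + 3·21 − 5·152 = -602
  F = 243 + 2·21 − 152 + 2·(-602) = -1071
F: -2377 − (-1071) = -1306

-1306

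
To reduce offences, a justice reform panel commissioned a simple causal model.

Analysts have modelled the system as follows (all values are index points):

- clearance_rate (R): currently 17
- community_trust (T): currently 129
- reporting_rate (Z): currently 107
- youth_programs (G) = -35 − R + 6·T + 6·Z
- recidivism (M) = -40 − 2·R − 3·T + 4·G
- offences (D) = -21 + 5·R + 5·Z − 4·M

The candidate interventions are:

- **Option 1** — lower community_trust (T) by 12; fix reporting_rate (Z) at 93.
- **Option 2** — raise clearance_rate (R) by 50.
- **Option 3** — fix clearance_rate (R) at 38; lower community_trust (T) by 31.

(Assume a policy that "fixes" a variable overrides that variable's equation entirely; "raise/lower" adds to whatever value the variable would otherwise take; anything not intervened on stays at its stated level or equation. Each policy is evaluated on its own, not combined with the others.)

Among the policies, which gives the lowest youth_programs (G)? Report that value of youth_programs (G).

1157

Option 1 (T − 12, Z := 93):
  R = 17
  T = 129 − 12 = 117
  Z = 93
  G = -35 − 17 + 6·117 + 6·93 = 1208
Option 2 (R + 50):
  R = 17 + 50 = 67
  T = 129
  Z = 107
  G = -35 − 67 + 6·129 + 6·107 = 1314
Option 3 (R := 38, T − 31):
  R = 38
  T = 129 − 31 = 98
  Z = 107
  G = -35 − 38 + 6·98 + 6·107 = 1157
Comparing — Option 1: G=1208, Option 2: G=1314, Option 3: G=1157. Lowest is 1157 (Option 3).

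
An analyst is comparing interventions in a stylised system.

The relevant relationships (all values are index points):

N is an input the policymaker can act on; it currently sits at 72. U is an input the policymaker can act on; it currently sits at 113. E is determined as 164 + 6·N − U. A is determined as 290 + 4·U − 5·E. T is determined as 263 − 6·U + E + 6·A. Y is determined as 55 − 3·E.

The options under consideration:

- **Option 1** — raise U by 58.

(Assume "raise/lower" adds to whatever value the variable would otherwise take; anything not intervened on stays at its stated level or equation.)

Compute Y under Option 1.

Option 1 (U + 58):
  N = 72
  U = 113 + 58 = 171
  E = 164 + 6·72 − 171 = 425
  Y = 55 − 3·425 = -1220

-1220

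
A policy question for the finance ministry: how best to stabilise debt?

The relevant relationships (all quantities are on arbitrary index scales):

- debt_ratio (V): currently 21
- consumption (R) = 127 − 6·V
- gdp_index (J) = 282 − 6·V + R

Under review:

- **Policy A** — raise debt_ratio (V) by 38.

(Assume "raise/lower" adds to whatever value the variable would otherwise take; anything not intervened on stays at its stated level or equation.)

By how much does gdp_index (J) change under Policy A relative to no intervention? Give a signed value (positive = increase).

Baseline:
  V = 21
  R = 127 − 6·21 = 1
  J = 282 − 6·21 + 1 = 157
Policy A (V + 38):
  V = 21 + 38 = 59
  R = 127 − 6·59 = -227
  J = 282 − 6·59 + (-227) = -299
Change in J: -299 − 157 = -456

-456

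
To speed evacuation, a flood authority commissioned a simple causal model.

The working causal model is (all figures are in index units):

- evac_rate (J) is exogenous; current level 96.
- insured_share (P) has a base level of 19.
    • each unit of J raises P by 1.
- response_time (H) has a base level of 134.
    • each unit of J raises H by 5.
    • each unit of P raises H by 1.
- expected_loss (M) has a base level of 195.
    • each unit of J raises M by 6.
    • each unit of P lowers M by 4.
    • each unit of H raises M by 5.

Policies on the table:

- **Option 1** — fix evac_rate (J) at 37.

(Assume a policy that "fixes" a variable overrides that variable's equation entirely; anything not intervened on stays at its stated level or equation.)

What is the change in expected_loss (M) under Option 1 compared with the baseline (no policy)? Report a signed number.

Baseline:
  J = 96
  P = 19 + 96 = 115
  H = 134 + 5·96 + 115 = 729
  M = 195 + 6·96 − 4·115 + 5·729 = 3956
Option 1 (J := 37):
  J = 37
  P = 19 + 37 = 56
  H = 134 + 5·37 + 56 = 375
  M = 195 + 6·37 − 4·56 + 5·375 = 2068
Change in M: 2068 − 3956 = -1888

-1888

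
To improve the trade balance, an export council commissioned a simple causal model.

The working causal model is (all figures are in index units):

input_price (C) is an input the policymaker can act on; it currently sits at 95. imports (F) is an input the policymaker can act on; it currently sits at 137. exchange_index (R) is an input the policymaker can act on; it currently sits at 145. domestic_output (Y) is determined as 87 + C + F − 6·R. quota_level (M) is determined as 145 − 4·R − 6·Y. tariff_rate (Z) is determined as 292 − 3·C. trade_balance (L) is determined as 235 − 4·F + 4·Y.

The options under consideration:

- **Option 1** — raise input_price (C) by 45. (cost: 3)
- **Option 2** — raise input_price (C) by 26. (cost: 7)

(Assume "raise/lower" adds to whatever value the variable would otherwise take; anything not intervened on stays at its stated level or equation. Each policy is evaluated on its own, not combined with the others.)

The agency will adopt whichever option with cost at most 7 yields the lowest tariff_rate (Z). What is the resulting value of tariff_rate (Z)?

Option 1 (C + 45):
  C = 95 + 45 = 140
  Z = 292 − 3·140 = -128
Option 2 (C + 26):
  C = 95 + 26 = 121
  Z = 292 − 3·121 = -71
Comparing — Option 1: Z=-128, Option 2: Z=-71. Lowest is -128 (Option 1).

-128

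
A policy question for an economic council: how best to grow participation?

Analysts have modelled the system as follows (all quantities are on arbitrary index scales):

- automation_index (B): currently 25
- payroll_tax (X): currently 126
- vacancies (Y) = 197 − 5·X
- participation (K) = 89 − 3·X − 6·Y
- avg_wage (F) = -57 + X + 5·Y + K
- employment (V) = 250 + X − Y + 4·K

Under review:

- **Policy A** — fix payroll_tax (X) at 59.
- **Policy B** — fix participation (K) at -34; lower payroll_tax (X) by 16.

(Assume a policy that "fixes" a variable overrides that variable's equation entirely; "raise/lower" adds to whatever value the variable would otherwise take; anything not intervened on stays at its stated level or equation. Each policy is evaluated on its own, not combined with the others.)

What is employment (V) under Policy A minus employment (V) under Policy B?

1830

Policy A (X := 59):
  X = 59
  Y = 197 − 5·59 = -98
  K = 89 − 3·59 − 6·(-98) = 500
  V = 250 + 59 − (-98) + 4·500 = 2407
Policy B (K := -34, X − 16):
  X = 126 − 16 = 110
  Y = 197 − 5·110 = -353
  K = -34
  V = 250 + 110 − (-353) + 4·(-34) = 577
V: 2407 − 577 = 1830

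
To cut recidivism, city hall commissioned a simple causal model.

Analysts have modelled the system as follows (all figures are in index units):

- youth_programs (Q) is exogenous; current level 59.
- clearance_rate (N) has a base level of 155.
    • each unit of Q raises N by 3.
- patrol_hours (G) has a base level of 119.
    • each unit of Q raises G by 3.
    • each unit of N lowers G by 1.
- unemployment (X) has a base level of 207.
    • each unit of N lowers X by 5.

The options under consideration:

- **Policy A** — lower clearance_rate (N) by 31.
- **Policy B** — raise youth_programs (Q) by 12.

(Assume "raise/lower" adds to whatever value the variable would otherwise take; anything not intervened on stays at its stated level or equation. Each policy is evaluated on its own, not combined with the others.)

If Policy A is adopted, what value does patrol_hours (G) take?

-5

Policy A (N − 31):
  Q = 59
  N = 155 + 3·59 (−31 from intervention) = 301
  G = 119 + 3·59 − 301 = -5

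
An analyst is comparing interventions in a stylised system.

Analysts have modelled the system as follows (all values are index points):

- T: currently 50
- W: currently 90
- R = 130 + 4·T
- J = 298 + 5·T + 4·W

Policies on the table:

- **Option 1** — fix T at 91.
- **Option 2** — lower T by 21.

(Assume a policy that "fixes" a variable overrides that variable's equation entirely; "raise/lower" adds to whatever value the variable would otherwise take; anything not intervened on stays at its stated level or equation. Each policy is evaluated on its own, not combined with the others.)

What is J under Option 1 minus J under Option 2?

Option 1 (T := 91):
  T = 91
  W = 90
  J = 298 + 5·91 + 4·90 = 1113
Option 2 (T − 21):
  T = 50 − 21 = 29
  W = 90
  J = 298 + 5·29 + 4·90 = 803
J: 1113 − 803 = 310

310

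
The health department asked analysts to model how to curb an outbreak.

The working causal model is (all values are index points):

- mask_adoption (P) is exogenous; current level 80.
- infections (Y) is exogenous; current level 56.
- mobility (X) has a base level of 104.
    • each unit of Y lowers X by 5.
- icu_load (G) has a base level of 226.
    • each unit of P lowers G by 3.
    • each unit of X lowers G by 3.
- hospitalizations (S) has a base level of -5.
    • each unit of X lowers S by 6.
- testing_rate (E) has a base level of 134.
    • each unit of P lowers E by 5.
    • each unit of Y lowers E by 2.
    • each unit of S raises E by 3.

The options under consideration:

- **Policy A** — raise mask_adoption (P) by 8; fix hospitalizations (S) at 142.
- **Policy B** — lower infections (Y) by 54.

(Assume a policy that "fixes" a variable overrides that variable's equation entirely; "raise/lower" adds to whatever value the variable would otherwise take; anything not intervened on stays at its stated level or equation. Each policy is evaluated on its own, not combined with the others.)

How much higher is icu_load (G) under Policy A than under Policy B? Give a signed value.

Policy A (P + 8, S := 142):
  P = 80 + 8 = 88
  Y = 56
  X = 104 − 5·56 = -176
  G = 226 − 3·88 − 3·(-176) = 490
Policy B (Y − 54):
  P = 80
  Y = 56 − 54 = 2
  X = 104 − 5·2 = 94
  G = 226 − 3·80 − 3·94 = -296
G: 490 − (-296) = 786

786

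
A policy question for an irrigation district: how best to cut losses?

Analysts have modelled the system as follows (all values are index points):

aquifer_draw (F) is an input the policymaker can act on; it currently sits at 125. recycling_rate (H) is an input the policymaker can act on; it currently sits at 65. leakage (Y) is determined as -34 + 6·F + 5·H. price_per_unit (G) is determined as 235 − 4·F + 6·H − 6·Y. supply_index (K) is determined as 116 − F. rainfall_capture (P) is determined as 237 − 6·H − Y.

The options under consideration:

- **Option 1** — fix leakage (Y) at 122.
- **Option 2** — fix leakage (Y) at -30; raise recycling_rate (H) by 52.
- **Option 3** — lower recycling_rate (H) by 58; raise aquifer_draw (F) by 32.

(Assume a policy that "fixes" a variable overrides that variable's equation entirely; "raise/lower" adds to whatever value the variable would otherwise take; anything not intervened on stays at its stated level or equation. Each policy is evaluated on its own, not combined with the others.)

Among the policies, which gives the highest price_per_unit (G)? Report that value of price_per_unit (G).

617

Option 1 (Y := 122):
  F = 125
  H = 65
  Y = 122
  G = 235 − 4·125 + 6·65 − 6·122 = -607
Option 2 (Y := -30, H + 52):
  F = 125
  H = 65 + 52 = 117
  Y = -30
  G = 235 − 4·125 + 6·117 − 6·(-30) = 617
Option 3 (H − 58, F + 32):
  F = 125 + 32 = 157
  H = 65 − 58 = 7
  Y = -34 + 6·157 + 5·7 = 943
  G = 235 − 4·157 + 6·7 − 6·943 = -6009
Comparing — Option 1: G=-607, Option 2: G=617, Option 3: G=-6009. Highest is 617 (Option 2).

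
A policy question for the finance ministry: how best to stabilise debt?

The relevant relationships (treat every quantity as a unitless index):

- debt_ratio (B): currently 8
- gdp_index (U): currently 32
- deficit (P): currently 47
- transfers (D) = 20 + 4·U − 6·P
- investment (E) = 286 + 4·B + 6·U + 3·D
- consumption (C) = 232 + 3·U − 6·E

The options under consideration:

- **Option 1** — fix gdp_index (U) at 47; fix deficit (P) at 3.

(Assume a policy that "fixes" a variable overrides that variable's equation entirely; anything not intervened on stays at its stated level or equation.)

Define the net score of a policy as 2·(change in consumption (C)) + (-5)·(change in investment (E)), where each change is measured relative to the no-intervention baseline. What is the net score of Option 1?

Baseline:
  B = 8
  U = 32
  P = 47
  D = 20 + 4·32 − 6·47 = -134
  E = 286 + 4·8 + 6·32 + 3·(-134) = 108
  C = 232 + 3·32 − 6·108 = -320
Option 1 (U := 47, P := 3):
  B = 8
  U = 47
  P = 3
  D = 20 + 4·47 − 6·3 = 190
  E = 286 + 4·8 + 6·47 + 3·190 = 1170
  C = 232 + 3·47 − 6·1170 = -6647
ΔC = -6647 − (-320) = -6327; ΔE = 1170 − 108 = 1062
Score = 2·(-6327) + (-5)·1062 = -17964

-17964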